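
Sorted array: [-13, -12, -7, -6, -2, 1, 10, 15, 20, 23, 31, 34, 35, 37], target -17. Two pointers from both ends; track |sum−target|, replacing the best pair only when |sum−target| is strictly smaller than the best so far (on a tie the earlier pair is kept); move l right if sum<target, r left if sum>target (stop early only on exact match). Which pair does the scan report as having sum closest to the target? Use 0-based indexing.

pair (-12, -6) with sum -18 (|Δ|=1)

[0,13] -13+37=24 d=41 * → r--
[0,12] -13+35=22 d=39 * → r--
[0,11] -13+34=21 d=38 * → r--
[0,10] -13+31=18 d=35 * → r--
[0,9] -13+23=10 d=27 * → r--
[0,8] -13+20=7 d=24 * → r--
[0,7] -13+15=2 d=19 * → r--
[0,6] -13+10=-3 d=14 * → r--
[0,5] -13+1=-12 d=5 * → r--
[0,4] -13+-2=-15 d=2 * → r--
[0,3] -13+-6=-19 d=2 → l++
[1,3] -12+-6=-18 d=1 * → l++
[2,3] -7+-6=-13 d=4 → r--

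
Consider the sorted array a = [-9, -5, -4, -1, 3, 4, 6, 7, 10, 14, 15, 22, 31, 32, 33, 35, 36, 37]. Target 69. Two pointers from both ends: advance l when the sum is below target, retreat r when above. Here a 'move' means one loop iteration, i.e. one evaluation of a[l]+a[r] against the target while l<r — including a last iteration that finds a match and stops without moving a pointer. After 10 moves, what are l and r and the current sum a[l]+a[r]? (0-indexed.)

l=10, r=17, sum=52

l=0 r=17: -9+37=28 <69, l++
l=1 r=17: -5+37=32 <69, l++
l=2 r=17: -4+37=33 <69, l++
l=3 r=17: -1+37=36 <69, l++
l=4 r=17: 3+37=40 <69, l++
l=5 r=17: 4+37=41 <69, l++
l=6 r=17: 6+37=43 <69, l++
l=7 r=17: 7+37=44 <69, l++
l=8 r=17: 10+37=47 <69, l++
l=9 r=17: 14+37=51 <69, l++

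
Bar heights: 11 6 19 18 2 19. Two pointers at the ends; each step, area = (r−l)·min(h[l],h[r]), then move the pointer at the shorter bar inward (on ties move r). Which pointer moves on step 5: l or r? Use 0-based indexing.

[0,5] min(11,19)*5=55 best=55 * → l++
[1,5] min(6,19)*4=24 best=55 → l++
[2,5] min(19,19)*3=57 best=57 * → r--
[2,4] min(19,2)*2=4 best=57 → r--
[2,3] min(19,18)*1=18 best=57 → r--

r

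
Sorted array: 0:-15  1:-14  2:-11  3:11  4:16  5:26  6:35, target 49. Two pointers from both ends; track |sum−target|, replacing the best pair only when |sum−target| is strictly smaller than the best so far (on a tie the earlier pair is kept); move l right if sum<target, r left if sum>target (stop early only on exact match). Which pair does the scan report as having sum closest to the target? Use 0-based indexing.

pair (16, 35) with sum 51 (|Δ|=2)

l=0 r=6: -15+35=20 d=29 *, l++
l=1 r=6: -14+35=21 d=28 *, l++
l=2 r=6: -11+35=24 d=25 *, l++
l=3 r=6: 11+35=46 d=3 *, l++
l=4 r=6: 16+35=51 d=2 *, r--
l=4 r=5: 16+26=42 d=7, l++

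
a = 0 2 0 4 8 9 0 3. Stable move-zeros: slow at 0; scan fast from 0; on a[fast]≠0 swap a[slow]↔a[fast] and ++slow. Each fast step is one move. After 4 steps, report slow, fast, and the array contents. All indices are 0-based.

slow=0 fast=0: a[fast]=0, fast++
slow=0 fast=1: a[fast]=2≠0 swap→a[0]=2, slow++,fast++
slow=1 fast=2: a[fast]=0, fast++
slow=1 fast=3: a[fast]=4≠0 swap→a[1]=4, slow++,fast++

slow=2, fast=4, a=[2, 4, 0, 0, 8, 9, 0, 3]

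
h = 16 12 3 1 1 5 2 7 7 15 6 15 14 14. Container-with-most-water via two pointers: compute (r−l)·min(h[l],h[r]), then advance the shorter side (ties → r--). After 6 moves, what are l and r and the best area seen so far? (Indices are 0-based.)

l=0 r=13: min(16,14)*13=182 best=182 *, r--
l=0 r=12: min(16,14)*12=168 best=182, r--
l=0 r=11: min(16,15)*11=165 best=182, r--
l=0 r=10: min(16,6)*10=60 best=182, r--
l=0 r=9: min(16,15)*9=135 best=182, r--
l=0 r=8: min(16,7)*8=56 best=182, r--

l=0, r=7, best area=182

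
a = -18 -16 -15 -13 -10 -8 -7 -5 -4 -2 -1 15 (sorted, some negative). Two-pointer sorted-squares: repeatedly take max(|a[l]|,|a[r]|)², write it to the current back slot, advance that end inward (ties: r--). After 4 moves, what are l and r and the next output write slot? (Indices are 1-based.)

l=1 r=12: |-18|>|15| out[12]=324, l++
l=2 r=12: |-16|>|15| out[11]=256, l++
l=3 r=12: |-15|<=|15| out[10]=225, r--
l=3 r=11: |-15|>|-1| out[9]=225, l++

l=4, r=11, next write slot=8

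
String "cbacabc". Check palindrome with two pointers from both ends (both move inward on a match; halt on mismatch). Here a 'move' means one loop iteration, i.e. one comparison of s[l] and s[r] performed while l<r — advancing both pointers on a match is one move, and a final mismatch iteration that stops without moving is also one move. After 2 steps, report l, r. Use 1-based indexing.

[1,7] 'c'=='c' → l++,r--
[2,6] 'b'=='b' → l++,r--

l=3, r=5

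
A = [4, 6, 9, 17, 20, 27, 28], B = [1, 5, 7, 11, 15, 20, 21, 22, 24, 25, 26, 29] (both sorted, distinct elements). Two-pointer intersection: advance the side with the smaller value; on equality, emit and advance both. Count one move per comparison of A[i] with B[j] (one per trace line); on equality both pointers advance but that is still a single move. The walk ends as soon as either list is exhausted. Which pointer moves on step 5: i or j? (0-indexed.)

[i=0,j=0] 4>1 → j++
[i=0,j=1] 4<5 → i++
[i=1,j=1] 6>5 → j++
[i=1,j=2] 6<7 → i++
[i=2,j=2] 9>7 → j++

j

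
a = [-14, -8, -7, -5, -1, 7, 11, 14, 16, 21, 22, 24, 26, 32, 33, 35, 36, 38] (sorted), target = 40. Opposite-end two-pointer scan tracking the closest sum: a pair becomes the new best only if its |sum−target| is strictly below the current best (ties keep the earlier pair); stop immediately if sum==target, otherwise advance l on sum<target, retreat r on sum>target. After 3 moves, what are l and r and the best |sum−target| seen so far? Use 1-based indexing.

[1,18] -14+38=24 d=16 * → l++
[2,18] -8+38=30 d=10 * → l++
[3,18] -7+38=31 d=9 * → l++

l=4, r=18, best |Δ|=9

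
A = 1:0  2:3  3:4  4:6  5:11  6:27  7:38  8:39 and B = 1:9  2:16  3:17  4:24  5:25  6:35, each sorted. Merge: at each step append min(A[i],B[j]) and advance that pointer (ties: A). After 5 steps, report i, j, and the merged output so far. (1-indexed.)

i=5, j=2, merged so far=[0, 3, 4, 6, 9]

i=1 j=1: A[i]=0<=B[j]=9 take 0, i++
i=2 j=1: A[i]=3<=B[j]=9 take 3, i++
i=3 j=1: A[i]=4<=B[j]=9 take 4, i++
i=4 j=1: A[i]=6<=B[j]=9 take 6, i++
i=5 j=1: A[i]=11>B[j]=9 take 9, j++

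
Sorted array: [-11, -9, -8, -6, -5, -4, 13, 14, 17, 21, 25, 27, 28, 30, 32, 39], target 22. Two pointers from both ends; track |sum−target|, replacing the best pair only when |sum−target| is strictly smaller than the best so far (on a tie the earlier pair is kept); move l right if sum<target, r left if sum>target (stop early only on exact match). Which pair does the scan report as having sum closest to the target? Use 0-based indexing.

[0,15] -11+39=28 d=6 * → r--
[0,14] -11+32=21 d=1 * → l++
[1,14] -9+32=23 d=1 → r--
[1,13] -9+30=21 d=1 → l++
[2,13] -8+30=22 d=0 * → stop

pair (-8, 30) with sum 22 (|Δ|=0)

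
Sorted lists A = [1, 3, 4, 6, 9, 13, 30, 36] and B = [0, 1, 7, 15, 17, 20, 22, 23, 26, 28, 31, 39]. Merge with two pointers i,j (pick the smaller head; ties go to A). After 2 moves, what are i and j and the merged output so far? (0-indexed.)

[i=0,j=0] A[i]=1>B[j]=0 take 0 → j++
[i=0,j=1] A[i]=1<=B[j]=1 take 1 → i++

i=1, j=1, merged so far=[0, 1]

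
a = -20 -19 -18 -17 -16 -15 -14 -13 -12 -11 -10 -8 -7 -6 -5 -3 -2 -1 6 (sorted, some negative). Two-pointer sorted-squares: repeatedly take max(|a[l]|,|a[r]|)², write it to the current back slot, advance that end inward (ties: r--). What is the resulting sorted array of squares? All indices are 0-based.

[0,18] |-20|>|6| out[18]=400 → l++
[1,18] |-19|>|6| out[17]=361 → l++
[2,18] |-18|>|6| out[16]=324 → l++
[3,18] |-17|>|6| out[15]=289 → l++
[4,18] |-16|>|6| out[14]=256 → l++
[5,18] |-15|>|6| out[13]=225 → l++
[6,18] |-14|>|6| out[12]=196 → l++
[7,18] |-13|>|6| out[11]=169 → l++
[8,18] |-12|>|6| out[10]=144 → l++
[9,18] |-11|>|6| out[9]=121 → l++
[10,18] |-10|>|6| out[8]=100 → l++
[11,18] |-8|>|6| out[7]=64 → l++
[12,18] |-7|>|6| out[6]=49 → l++
[13,18] |-6|<=|6| out[5]=36 → r--
[13,17] |-6|>|-1| out[4]=36 → l++
[14,17] |-5|>|-1| out[3]=25 → l++
[15,17] |-3|>|-1| out[2]=9 → l++
[16,17] |-2|>|-1| out[1]=4 → l++
[17,17] |-1|<=|-1| out[0]=1 → r--

[1, 4, 9, 25, 36, 36, 49, 64, 100, 121, 144, 169, 196, 225, 256, 289, 324, 361, 400]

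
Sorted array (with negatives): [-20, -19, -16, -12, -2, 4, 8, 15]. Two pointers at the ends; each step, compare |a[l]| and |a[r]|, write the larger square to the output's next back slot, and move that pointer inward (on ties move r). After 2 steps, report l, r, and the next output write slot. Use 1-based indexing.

l=1 r=8: |-20|>|15| out[8]=400, l++
l=2 r=8: |-19|>|15| out[7]=361, l++

l=3, r=8, next write slot=6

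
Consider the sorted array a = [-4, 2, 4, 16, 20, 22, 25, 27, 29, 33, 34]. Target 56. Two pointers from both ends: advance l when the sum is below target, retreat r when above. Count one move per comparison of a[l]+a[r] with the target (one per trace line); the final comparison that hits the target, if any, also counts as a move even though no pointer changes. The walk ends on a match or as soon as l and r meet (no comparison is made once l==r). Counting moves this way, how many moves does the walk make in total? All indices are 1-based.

6 moves

l=1 r=11: -4+34=30 <56, l++
l=2 r=11: 2+34=36 <56, l++
l=3 r=11: 4+34=38 <56, l++
l=4 r=11: 16+34=50 <56, l++
l=5 r=11: 20+34=54 <56, l++
l=6 r=11: 22+34=56, found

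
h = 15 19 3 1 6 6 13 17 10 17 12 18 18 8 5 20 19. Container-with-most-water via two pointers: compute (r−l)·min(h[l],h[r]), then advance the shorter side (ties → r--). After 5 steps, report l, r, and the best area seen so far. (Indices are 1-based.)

l=1 r=17: min(15,19)*16=240 best=240 *, l++
l=2 r=17: min(19,19)*15=285 best=285 *, r--
l=2 r=16: min(19,20)*14=266 best=285, l++
l=3 r=16: min(3,20)*13=39 best=285, l++
l=4 r=16: min(1,20)*12=12 best=285, l++

l=5, r=16, best area=285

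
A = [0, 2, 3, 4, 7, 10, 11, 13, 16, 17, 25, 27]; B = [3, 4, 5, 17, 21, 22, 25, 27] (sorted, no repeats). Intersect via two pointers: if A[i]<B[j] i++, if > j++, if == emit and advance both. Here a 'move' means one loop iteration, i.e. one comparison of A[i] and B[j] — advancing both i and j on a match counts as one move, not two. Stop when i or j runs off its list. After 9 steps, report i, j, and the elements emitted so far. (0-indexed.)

[i=0,j=0] 0<3 → i++
[i=1,j=0] 2<3 → i++
[i=2,j=0] 3==3 emit → i++,j++
[i=3,j=1] 4==4 emit → i++,j++
[i=4,j=2] 7>5 → j++
[i=4,j=3] 7<17 → i++
[i=5,j=3] 10<17 → i++
[i=6,j=3] 11<17 → i++
[i=7,j=3] 13<17 → i++

i=8, j=3, emitted=[3, 4]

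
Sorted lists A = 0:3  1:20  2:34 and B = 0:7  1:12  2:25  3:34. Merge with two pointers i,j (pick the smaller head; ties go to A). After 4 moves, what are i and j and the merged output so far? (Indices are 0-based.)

[i=0,j=0] A[i]=3<=B[j]=7 take 3 → i++
[i=1,j=0] A[i]=20>B[j]=7 take 7 → j++
[i=1,j=1] A[i]=20>B[j]=12 take 12 → j++
[i=1,j=2] A[i]=20<=B[j]=25 take 20 → i++

i=2, j=2, merged so far=[3, 7, 12, 20]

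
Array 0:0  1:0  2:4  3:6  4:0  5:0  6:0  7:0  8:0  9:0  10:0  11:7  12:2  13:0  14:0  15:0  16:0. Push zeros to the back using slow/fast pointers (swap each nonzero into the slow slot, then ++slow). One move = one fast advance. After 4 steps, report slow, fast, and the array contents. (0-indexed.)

slow=2, fast=4, a=[4, 6, 0, 0, 0, 0, 0, 0, 0, 0, 0, 7, 2, 0, 0, 0, 0]

slow=0 fast=0: a[fast]=0, fast++
slow=0 fast=1: a[fast]=0, fast++
slow=0 fast=2: a[fast]=4≠0 swap→a[0]=4, slow++,fast++
slow=1 fast=3: a[fast]=6≠0 swap→a[1]=6, slow++,fast++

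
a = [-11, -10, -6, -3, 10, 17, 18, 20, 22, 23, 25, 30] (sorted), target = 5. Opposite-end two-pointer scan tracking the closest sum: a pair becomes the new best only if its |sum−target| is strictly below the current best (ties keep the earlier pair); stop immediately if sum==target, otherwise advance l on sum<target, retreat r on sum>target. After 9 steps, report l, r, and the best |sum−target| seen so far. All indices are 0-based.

l=2, r=4, best |Δ|=1

[0,11] -11+30=19 d=14 * → r--
[0,10] -11+25=14 d=9 * → r--
[0,9] -11+23=12 d=7 * → r--
[0,8] -11+22=11 d=6 * → r--
[0,7] -11+20=9 d=4 * → r--
[0,6] -11+18=7 d=2 * → r--
[0,5] -11+17=6 d=1 * → r--
[0,4] -11+10=-1 d=6 → l++
[1,4] -10+10=0 d=5 → l++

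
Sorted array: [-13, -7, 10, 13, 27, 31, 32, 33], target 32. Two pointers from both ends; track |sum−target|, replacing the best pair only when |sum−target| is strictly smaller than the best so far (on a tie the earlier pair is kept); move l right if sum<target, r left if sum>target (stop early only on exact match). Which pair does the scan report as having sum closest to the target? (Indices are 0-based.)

[0,7] -13+33=20 d=12 * → l++
[1,7] -7+33=26 d=6 * → l++
[2,7] 10+33=43 d=11 → r--
[2,6] 10+32=42 d=10 → r--
[2,5] 10+31=41 d=9 → r--
[2,4] 10+27=37 d=5 * → r--
[2,3] 10+13=23 d=9 → l++

pair (10, 27) with sum 37 (|Δ|=5)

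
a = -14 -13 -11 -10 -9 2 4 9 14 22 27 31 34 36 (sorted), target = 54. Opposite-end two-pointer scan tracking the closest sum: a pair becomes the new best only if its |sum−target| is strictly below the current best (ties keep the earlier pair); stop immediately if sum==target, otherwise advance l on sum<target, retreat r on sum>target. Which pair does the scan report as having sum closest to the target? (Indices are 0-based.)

pair (22, 31) with sum 53 (|Δ|=1)

[0,13] -14+36=22 d=32 * → l++
[1,13] -13+36=23 d=31 * → l++
[2,13] -11+36=25 d=29 * → l++
[3,13] -10+36=26 d=28 * → l++
[4,13] -9+36=27 d=27 * → l++
[5,13] 2+36=38 d=16 * → l++
[6,13] 4+36=40 d=14 * → l++
[7,13] 9+36=45 d=9 * → l++
[8,13] 14+36=50 d=4 * → l++
[9,13] 22+36=58 d=4 → r--
[9,12] 22+34=56 d=2 * → r--
[9,11] 22+31=53 d=1 * → l++
[10,11] 27+31=58 d=4 → r--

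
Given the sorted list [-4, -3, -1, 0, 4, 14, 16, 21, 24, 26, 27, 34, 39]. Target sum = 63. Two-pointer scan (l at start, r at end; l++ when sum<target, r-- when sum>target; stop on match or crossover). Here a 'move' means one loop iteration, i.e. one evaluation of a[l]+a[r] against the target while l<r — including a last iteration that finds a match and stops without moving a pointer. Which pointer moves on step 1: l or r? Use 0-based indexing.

l

l=0 r=12: -4+39=35 <63, l++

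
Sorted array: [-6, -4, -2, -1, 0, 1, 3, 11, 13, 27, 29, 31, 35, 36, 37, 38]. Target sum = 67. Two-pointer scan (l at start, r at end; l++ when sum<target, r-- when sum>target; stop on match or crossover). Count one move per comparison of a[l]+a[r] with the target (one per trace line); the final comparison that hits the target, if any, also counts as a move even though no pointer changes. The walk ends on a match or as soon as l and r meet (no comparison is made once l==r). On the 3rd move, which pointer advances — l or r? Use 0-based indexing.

l

[0,15] -6+38=32 <67 → l++
[1,15] -4+38=34 <67 → l++
[2,15] -2+38=36 <67 → l++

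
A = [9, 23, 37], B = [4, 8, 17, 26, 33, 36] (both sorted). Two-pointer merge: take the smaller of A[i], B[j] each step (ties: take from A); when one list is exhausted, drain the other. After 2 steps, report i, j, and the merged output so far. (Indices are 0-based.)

i=0, j=2, merged so far=[4, 8]

[i=0,j=0] A[i]=9>B[j]=4 take 4 → j++
[i=0,j=1] A[i]=9>B[j]=8 take 8 → j++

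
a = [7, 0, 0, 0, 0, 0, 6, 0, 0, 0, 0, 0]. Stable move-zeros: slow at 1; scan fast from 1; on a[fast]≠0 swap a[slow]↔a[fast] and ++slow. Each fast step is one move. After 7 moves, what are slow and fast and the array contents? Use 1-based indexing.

slow=3, fast=8, a=[7, 6, 0, 0, 0, 0, 0, 0, 0, 0, 0, 0]

slow=1 fast=1: a[fast]=7≠0 swap→a[1]=7, slow++,fast++
slow=2 fast=2: a[fast]=0, fast++
slow=2 fast=3: a[fast]=0, fast++
slow=2 fast=4: a[fast]=0, fast++
slow=2 fast=5: a[fast]=0, fast++
slow=2 fast=6: a[fast]=0, fast++
slow=2 fast=7: a[fast]=6≠0 swap→a[2]=6, slow++,fast++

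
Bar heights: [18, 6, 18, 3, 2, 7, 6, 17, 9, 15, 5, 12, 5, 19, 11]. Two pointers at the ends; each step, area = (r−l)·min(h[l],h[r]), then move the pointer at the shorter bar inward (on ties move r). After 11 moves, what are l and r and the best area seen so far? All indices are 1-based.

l=11, r=14, best area=234

[1,15] min(18,11)*14=154 best=154 * → r--
[1,14] min(18,19)*13=234 best=234 * → l++
[2,14] min(6,19)*12=72 best=234 → l++
[3,14] min(18,19)*11=198 best=234 → l++
[4,14] min(3,19)*10=30 best=234 → l++
[5,14] min(2,19)*9=18 best=234 → l++
[6,14] min(7,19)*8=56 best=234 → l++
[7,14] min(6,19)*7=42 best=234 → l++
[8,14] min(17,19)*6=102 best=234 → l++
[9,14] min(9,19)*5=45 best=234 → l++
[10,14] min(15,19)*4=60 best=234 → l++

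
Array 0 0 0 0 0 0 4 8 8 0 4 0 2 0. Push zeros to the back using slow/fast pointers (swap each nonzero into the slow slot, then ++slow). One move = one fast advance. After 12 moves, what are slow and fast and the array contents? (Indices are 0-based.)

slow=4, fast=12, a=[4, 8, 8, 4, 0, 0, 0, 0, 0, 0, 0, 0, 2, 0]

(s=0,f=0) a[fast]=0 → fast++
(s=0,f=1) a[fast]=0 → fast++
(s=0,f=2) a[fast]=0 → fast++
(s=0,f=3) a[fast]=0 → fast++
(s=0,f=4) a[fast]=0 → fast++
(s=0,f=5) a[fast]=0 → fast++
(s=0,f=6) a[fast]=4≠0 swap→a[0]=4 → slow++,fast++
(s=1,f=7) a[fast]=8≠0 swap→a[1]=8 → slow++,fast++
(s=2,f=8) a[fast]=8≠0 swap→a[2]=8 → slow++,fast++
(s=3,f=9) a[fast]=0 → fast++
(s=3,f=10) a[fast]=4≠0 swap→a[3]=4 → slow++,fast++
(s=4,f=11) a[fast]=0 → fast++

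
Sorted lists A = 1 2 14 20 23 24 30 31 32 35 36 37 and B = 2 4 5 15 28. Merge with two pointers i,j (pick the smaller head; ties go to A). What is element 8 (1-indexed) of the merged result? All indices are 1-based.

merged[8] = 20

[i=1,j=1] A[i]=1<=B[j]=2 take 1 → i++
[i=2,j=1] A[i]=2<=B[j]=2 take 2 → i++
[i=3,j=1] A[i]=14>B[j]=2 take 2 → j++
[i=3,j=2] A[i]=14>B[j]=4 take 4 → j++
[i=3,j=3] A[i]=14>B[j]=5 take 5 → j++
[i=3,j=4] A[i]=14<=B[j]=15 take 14 → i++
[i=4,j=4] A[i]=20>B[j]=15 take 15 → j++
[i=4,j=5] A[i]=20<=B[j]=28 take 20 → i++
[i=5,j=5] A[i]=23<=B[j]=28 take 23 → i++
[i=6,j=5] A[i]=24<=B[j]=28 take 24 → i++
[i=7,j=5] A[i]=30>B[j]=28 take 28 → j++
[i=7,j=6] B done, take A[i]=30 → i++
[i=8,j=6] B done, take A[i]=31 → i++
[i=9,j=6] B done, take A[i]=32 → i++
[i=10,j=6] B done, take A[i]=35 → i++
[i=11,j=6] B done, take A[i]=36 → i++
[i=12,j=6] B done, take A[i]=37 → i++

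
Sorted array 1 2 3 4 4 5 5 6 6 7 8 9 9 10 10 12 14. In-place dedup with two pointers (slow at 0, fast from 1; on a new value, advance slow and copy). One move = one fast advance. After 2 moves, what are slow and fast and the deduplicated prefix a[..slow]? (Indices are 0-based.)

slow=2, fast=3, prefix=[1, 2, 3]

(s=0,f=1) a[fast]=2≠a[slow]=1 write a[1]=2 → slow++,fast++
(s=1,f=2) a[fast]=3≠a[slow]=2 write a[2]=3 → slow++,fast++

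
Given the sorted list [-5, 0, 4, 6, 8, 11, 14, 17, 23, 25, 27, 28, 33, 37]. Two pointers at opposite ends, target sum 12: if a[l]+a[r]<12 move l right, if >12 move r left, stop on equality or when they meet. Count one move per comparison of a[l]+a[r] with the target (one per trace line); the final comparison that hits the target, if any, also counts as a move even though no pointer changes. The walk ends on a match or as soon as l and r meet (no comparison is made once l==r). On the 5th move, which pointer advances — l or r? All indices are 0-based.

r

[0,13] -5+37=32 >12 → r--
[0,12] -5+33=28 >12 → r--
[0,11] -5+28=23 >12 → r--
[0,10] -5+27=22 >12 → r--
[0,9] -5+25=20 >12 → r--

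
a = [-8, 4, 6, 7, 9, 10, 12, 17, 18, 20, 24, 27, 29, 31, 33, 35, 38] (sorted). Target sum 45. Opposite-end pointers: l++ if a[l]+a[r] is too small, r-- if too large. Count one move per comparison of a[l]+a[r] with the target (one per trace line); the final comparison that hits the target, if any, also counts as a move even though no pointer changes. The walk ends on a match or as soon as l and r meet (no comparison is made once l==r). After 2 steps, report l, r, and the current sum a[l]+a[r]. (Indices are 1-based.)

l=3, r=17, sum=44

l=1 r=17: -8+38=30 <45, l++
l=2 r=17: 4+38=42 <45, l++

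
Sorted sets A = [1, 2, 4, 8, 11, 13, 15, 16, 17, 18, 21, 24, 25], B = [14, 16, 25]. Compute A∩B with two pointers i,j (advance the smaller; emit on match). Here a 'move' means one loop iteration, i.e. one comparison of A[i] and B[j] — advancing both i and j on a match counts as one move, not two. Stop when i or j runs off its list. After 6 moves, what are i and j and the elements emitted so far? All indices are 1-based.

[i=1,j=1] 1<14 → i++
[i=2,j=1] 2<14 → i++
[i=3,j=1] 4<14 → i++
[i=4,j=1] 8<14 → i++
[i=5,j=1] 11<14 → i++
[i=6,j=1] 13<14 → i++

i=7, j=1, emitted=[]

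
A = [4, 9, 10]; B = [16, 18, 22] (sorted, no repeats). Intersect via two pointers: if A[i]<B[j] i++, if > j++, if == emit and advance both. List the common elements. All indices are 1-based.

i=1 j=1: 4<16, i++
i=2 j=1: 9<16, i++
i=3 j=1: 10<16, i++

intersection = []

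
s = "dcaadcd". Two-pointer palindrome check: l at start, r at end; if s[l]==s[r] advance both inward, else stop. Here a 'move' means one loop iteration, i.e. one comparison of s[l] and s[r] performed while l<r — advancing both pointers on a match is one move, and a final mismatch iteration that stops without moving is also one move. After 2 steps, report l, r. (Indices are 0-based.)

l=0 r=6: 'd'=='d', l++,r--
l=1 r=5: 'c'=='c', l++,r--

l=2, r=4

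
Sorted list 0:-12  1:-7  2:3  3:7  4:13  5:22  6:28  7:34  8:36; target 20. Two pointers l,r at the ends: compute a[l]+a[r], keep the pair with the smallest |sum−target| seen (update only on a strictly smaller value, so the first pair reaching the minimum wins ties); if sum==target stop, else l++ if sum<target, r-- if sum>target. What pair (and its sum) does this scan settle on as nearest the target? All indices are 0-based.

l=0 r=8: -12+36=24 d=4 *, r--
l=0 r=7: -12+34=22 d=2 *, r--
l=0 r=6: -12+28=16 d=4, l++
l=1 r=6: -7+28=21 d=1 *, r--
l=1 r=5: -7+22=15 d=5, l++
l=2 r=5: 3+22=25 d=5, r--
l=2 r=4: 3+13=16 d=4, l++
l=3 r=4: 7+13=20 d=0 *, stop

pair (7, 13) with sum 20 (|Δ|=0)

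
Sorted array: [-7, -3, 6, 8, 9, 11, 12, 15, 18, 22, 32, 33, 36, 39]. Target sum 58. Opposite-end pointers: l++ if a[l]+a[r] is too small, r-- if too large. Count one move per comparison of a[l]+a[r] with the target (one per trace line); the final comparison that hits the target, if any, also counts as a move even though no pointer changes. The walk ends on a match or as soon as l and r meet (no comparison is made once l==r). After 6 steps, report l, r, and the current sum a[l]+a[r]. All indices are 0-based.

l=0 r=13: -7+39=32 <58, l++
l=1 r=13: -3+39=36 <58, l++
l=2 r=13: 6+39=45 <58, l++
l=3 r=13: 8+39=47 <58, l++
l=4 r=13: 9+39=48 <58, l++
l=5 r=13: 11+39=50 <58, l++

l=6, r=13, sum=51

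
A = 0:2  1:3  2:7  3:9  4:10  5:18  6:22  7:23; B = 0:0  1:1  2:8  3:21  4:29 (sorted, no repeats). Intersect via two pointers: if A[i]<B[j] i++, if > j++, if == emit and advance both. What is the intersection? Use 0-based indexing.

intersection = []

i=0 j=0: 2>0, j++
i=0 j=1: 2>1, j++
i=0 j=2: 2<8, i++
i=1 j=2: 3<8, i++
i=2 j=2: 7<8, i++
i=3 j=2: 9>8, j++
i=3 j=3: 9<21, i++
i=4 j=3: 10<21, i++
i=5 j=3: 18<21, i++
i=6 j=3: 22>21, j++
i=6 j=4: 22<29, i++
i=7 j=4: 23<29, i++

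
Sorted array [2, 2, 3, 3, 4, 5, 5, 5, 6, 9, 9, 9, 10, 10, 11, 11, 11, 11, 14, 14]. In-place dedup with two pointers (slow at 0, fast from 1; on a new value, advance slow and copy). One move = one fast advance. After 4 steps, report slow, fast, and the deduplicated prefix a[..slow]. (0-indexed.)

slow=2, fast=5, prefix=[2, 3, 4]

slow=0 fast=1: a[fast]=2=a[slow] dup, fast++
slow=0 fast=2: a[fast]=3≠a[slow]=2 write a[1]=3, slow++,fast++
slow=1 fast=3: a[fast]=3=a[slow] dup, fast++
slow=1 fast=4: a[fast]=4≠a[slow]=3 write a[2]=4, slow++,fast++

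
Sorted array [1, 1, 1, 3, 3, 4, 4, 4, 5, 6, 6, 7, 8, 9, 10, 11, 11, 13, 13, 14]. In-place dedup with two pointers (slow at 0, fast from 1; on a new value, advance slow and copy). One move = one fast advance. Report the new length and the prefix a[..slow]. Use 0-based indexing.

length 12; prefix = [1, 3, 4, 5, 6, 7, 8, 9, 10, 11, 13, 14]

(s=0,f=1) a[fast]=1=a[slow] dup → fast++
(s=0,f=2) a[fast]=1=a[slow] dup → fast++
(s=0,f=3) a[fast]=3≠a[slow]=1 write a[1]=3 → slow++,fast++
(s=1,f=4) a[fast]=3=a[slow] dup → fast++
(s=1,f=5) a[fast]=4≠a[slow]=3 write a[2]=4 → slow++,fast++
(s=2,f=6) a[fast]=4=a[slow] dup → fast++
(s=2,f=7) a[fast]=4=a[slow] dup → fast++
(s=2,f=8) a[fast]=5≠a[slow]=4 write a[3]=5 → slow++,fast++
(s=3,f=9) a[fast]=6≠a[slow]=5 write a[4]=6 → slow++,fast++
(s=4,f=10) a[fast]=6=a[slow] dup → fast++
(s=4,f=11) a[fast]=7≠a[slow]=6 write a[5]=7 → slow++,fast++
(s=5,f=12) a[fast]=8≠a[slow]=7 write a[6]=8 → slow++,fast++
(s=6,f=13) a[fast]=9≠a[slow]=8 write a[7]=9 → slow++,fast++
(s=7,f=14) a[fast]=10≠a[slow]=9 write a[8]=10 → slow++,fast++
(s=8,f=15) a[fast]=11≠a[slow]=10 write a[9]=11 → slow++,fast++
(s=9,f=16) a[fast]=11=a[slow] dup → fast++
(s=9,f=17) a[fast]=13≠a[slow]=11 write a[10]=13 → slow++,fast++
(s=10,f=18) a[fast]=13=a[slow] dup → fast++
(s=10,f=19) a[fast]=14≠a[slow]=13 write a[11]=14 → slow++,fast++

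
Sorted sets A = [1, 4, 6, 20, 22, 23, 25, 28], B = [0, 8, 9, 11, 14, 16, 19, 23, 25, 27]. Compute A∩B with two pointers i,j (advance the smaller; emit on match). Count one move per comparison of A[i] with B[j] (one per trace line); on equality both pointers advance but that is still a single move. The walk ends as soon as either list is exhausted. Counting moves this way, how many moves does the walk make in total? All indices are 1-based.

15 moves

i=1 j=1: 1>0, j++
i=1 j=2: 1<8, i++
i=2 j=2: 4<8, i++
i=3 j=2: 6<8, i++
i=4 j=2: 20>8, j++
i=4 j=3: 20>9, j++
i=4 j=4: 20>11, j++
i=4 j=5: 20>14, j++
i=4 j=6: 20>16, j++
i=4 j=7: 20>19, j++
i=4 j=8: 20<23, i++
i=5 j=8: 22<23, i++
i=6 j=8: 23==23 emit, i++,j++
i=7 j=9: 25==25 emit, i++,j++
i=8 j=10: 28>27, j++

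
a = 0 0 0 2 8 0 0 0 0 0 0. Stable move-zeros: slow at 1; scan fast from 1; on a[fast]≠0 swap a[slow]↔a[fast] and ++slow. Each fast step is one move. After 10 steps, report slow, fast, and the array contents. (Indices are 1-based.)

slow=3, fast=11, a=[2, 8, 0, 0, 0, 0, 0, 0, 0, 0, 0]

slow=1 fast=1: a[fast]=0, fast++
slow=1 fast=2: a[fast]=0, fast++
slow=1 fast=3: a[fast]=0, fast++
slow=1 fast=4: a[fast]=2≠0 swap→a[1]=2, slow++,fast++
slow=2 fast=5: a[fast]=8≠0 swap→a[2]=8, slow++,fast++
slow=3 fast=6: a[fast]=0, fast++
slow=3 fast=7: a[fast]=0, fast++
slow=3 fast=8: a[fast]=0, fast++
slow=3 fast=9: a[fast]=0, fast++
slow=3 fast=10: a[fast]=0, fast++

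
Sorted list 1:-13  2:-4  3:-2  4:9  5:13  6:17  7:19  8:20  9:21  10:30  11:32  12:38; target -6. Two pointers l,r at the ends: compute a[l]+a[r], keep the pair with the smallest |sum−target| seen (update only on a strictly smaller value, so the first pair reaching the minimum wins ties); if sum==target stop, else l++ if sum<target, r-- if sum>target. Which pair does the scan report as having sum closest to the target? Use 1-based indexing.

l=1 r=12: -13+38=25 d=31 *, r--
l=1 r=11: -13+32=19 d=25 *, r--
l=1 r=10: -13+30=17 d=23 *, r--
l=1 r=9: -13+21=8 d=14 *, r--
l=1 r=8: -13+20=7 d=13 *, r--
l=1 r=7: -13+19=6 d=12 *, r--
l=1 r=6: -13+17=4 d=10 *, r--
l=1 r=5: -13+13=0 d=6 *, r--
l=1 r=4: -13+9=-4 d=2 *, r--
l=1 r=3: -13+-2=-15 d=9, l++
l=2 r=3: -4+-2=-6 d=0 *, stop

pair (-4, -2) with sum -6 (|Δ|=0)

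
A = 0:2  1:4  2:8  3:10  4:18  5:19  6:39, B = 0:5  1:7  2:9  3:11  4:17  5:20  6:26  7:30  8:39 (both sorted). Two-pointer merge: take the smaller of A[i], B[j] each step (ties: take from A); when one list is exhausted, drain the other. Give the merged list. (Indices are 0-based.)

[2, 4, 5, 7, 8, 9, 10, 11, 17, 18, 19, 20, 26, 30, 39, 39]

[i=0,j=0] A[i]=2<=B[j]=5 take 2 → i++
[i=1,j=0] A[i]=4<=B[j]=5 take 4 → i++
[i=2,j=0] A[i]=8>B[j]=5 take 5 → j++
[i=2,j=1] A[i]=8>B[j]=7 take 7 → j++
[i=2,j=2] A[i]=8<=B[j]=9 take 8 → i++
[i=3,j=2] A[i]=10>B[j]=9 take 9 → j++
[i=3,j=3] A[i]=10<=B[j]=11 take 10 → i++
[i=4,j=3] A[i]=18>B[j]=11 take 11 → j++
[i=4,j=4] A[i]=18>B[j]=17 take 17 → j++
[i=4,j=5] A[i]=18<=B[j]=20 take 18 → i++
[i=5,j=5] A[i]=19<=B[j]=20 take 19 → i++
[i=6,j=5] A[i]=39>B[j]=20 take 20 → j++
[i=6,j=6] A[i]=39>B[j]=26 take 26 → j++
[i=6,j=7] A[i]=39>B[j]=30 take 30 → j++
[i=6,j=8] A[i]=39<=B[j]=39 take 39 → i++
[i=7,j=8] A done, take B[j]=39 → j++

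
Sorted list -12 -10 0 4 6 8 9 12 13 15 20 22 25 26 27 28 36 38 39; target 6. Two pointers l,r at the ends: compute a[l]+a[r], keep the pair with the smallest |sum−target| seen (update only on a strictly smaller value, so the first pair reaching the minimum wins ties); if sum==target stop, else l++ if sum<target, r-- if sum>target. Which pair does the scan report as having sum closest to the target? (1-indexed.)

pair (0, 6) with sum 6 (|Δ|=0)

[1,19] -12+39=27 d=21 * → r--
[1,18] -12+38=26 d=20 * → r--
[1,17] -12+36=24 d=18 * → r--
[1,16] -12+28=16 d=10 * → r--
[1,15] -12+27=15 d=9 * → r--
[1,14] -12+26=14 d=8 * → r--
[1,13] -12+25=13 d=7 * → r--
[1,12] -12+22=10 d=4 * → r--
[1,11] -12+20=8 d=2 * → r--
[1,10] -12+15=3 d=3 → l++
[2,10] -10+15=5 d=1 * → l++
[3,10] 0+15=15 d=9 → r--
[3,9] 0+13=13 d=7 → r--
[3,8] 0+12=12 d=6 → r--
[3,7] 0+9=9 d=3 → r--
[3,6] 0+8=8 d=2 → r--
[3,5] 0+6=6 d=0 * → stop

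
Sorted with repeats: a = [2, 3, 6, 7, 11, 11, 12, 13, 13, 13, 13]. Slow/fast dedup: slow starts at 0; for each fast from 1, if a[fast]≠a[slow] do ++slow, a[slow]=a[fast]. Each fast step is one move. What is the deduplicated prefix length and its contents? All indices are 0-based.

length 7; prefix = [2, 3, 6, 7, 11, 12, 13]

(s=0,f=1) a[fast]=3≠a[slow]=2 write a[1]=3 → slow++,fast++
(s=1,f=2) a[fast]=6≠a[slow]=3 write a[2]=6 → slow++,fast++
(s=2,f=3) a[fast]=7≠a[slow]=6 write a[3]=7 → slow++,fast++
(s=3,f=4) a[fast]=11≠a[slow]=7 write a[4]=11 → slow++,fast++
(s=4,f=5) a[fast]=11=a[slow] dup → fast++
(s=4,f=6) a[fast]=12≠a[slow]=11 write a[5]=12 → slow++,fast++
(s=5,f=7) a[fast]=13≠a[slow]=12 write a[6]=13 → slow++,fast++
(s=6,f=8) a[fast]=13=a[slow] dup → fast++
(s=6,f=9) a[fast]=13=a[slow] dup → fast++
(s=6,f=10) a[fast]=13=a[slow] dup → fast++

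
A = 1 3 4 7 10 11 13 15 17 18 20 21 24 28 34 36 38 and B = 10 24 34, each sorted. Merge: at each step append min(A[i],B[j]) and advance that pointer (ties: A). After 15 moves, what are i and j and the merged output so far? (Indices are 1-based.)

[i=1,j=1] A[i]=1<=B[j]=10 take 1 → i++
[i=2,j=1] A[i]=3<=B[j]=10 take 3 → i++
[i=3,j=1] A[i]=4<=B[j]=10 take 4 → i++
[i=4,j=1] A[i]=7<=B[j]=10 take 7 → i++
[i=5,j=1] A[i]=10<=B[j]=10 take 10 → i++
[i=6,j=1] A[i]=11>B[j]=10 take 10 → j++
[i=6,j=2] A[i]=11<=B[j]=24 take 11 → i++
[i=7,j=2] A[i]=13<=B[j]=24 take 13 → i++
[i=8,j=2] A[i]=15<=B[j]=24 take 15 → i++
[i=9,j=2] A[i]=17<=B[j]=24 take 17 → i++
[i=10,j=2] A[i]=18<=B[j]=24 take 18 → i++
[i=11,j=2] A[i]=20<=B[j]=24 take 20 → i++
[i=12,j=2] A[i]=21<=B[j]=24 take 21 → i++
[i=13,j=2] A[i]=24<=B[j]=24 take 24 → i++
[i=14,j=2] A[i]=28>B[j]=24 take 24 → j++

i=14, j=3, merged so far=[1, 3, 4, 7, 10, 10, 11, 13, 15, 17, 18, 20, 21, 24, 24]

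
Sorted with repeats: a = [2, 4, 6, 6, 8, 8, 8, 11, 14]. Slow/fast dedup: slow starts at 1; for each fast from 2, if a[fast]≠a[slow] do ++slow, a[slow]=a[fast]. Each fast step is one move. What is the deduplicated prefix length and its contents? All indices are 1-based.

length 6; prefix = [2, 4, 6, 8, 11, 14]

(s=1,f=2) a[fast]=4≠a[slow]=2 write a[2]=4 → slow++,fast++
(s=2,f=3) a[fast]=6≠a[slow]=4 write a[3]=6 → slow++,fast++
(s=3,f=4) a[fast]=6=a[slow] dup → fast++
(s=3,f=5) a[fast]=8≠a[slow]=6 write a[4]=8 → slow++,fast++
(s=4,f=6) a[fast]=8=a[slow] dup → fast++
(s=4,f=7) a[fast]=8=a[slow] dup → fast++
(s=4,f=8) a[fast]=11≠a[slow]=8 write a[5]=11 → slow++,fast++
(s=5,f=9) a[fast]=14≠a[slow]=11 write a[6]=14 → slow++,fast++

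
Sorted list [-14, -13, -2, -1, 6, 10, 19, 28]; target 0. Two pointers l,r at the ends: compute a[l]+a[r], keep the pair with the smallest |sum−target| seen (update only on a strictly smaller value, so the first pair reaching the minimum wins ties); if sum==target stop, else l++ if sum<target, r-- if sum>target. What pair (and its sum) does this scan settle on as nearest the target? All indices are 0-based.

[0,7] -14+28=14 d=14 * → r--
[0,6] -14+19=5 d=5 * → r--
[0,5] -14+10=-4 d=4 * → l++
[1,5] -13+10=-3 d=3 * → l++
[2,5] -2+10=8 d=8 → r--
[2,4] -2+6=4 d=4 → r--
[2,3] -2+-1=-3 d=3 → l++

pair (-13, 10) with sum -3 (|Δ|=3)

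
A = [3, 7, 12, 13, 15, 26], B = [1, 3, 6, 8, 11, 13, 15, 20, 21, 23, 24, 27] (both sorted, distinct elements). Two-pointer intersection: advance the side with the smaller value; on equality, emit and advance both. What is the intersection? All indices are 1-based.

[i=1,j=1] 3>1 → j++
[i=1,j=2] 3==3 emit → i++,j++
[i=2,j=3] 7>6 → j++
[i=2,j=4] 7<8 → i++
[i=3,j=4] 12>8 → j++
[i=3,j=5] 12>11 → j++
[i=3,j=6] 12<13 → i++
[i=4,j=6] 13==13 emit → i++,j++
[i=5,j=7] 15==15 emit → i++,j++
[i=6,j=8] 26>20 → j++
[i=6,j=9] 26>21 → j++
[i=6,j=10] 26>23 → j++
[i=6,j=11] 26>24 → j++
[i=6,j=12] 26<27 → i++

intersection = [3, 13, 15]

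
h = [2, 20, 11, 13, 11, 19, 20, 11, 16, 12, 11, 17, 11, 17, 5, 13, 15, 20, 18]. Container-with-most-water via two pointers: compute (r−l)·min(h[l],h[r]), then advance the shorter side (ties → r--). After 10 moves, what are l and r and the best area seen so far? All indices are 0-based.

l=1, r=9, best area=320

l=0 r=18: min(2,18)*18=36 best=36 *, l++
l=1 r=18: min(20,18)*17=306 best=306 *, r--
l=1 r=17: min(20,20)*16=320 best=320 *, r--
l=1 r=16: min(20,15)*15=225 best=320, r--
l=1 r=15: min(20,13)*14=182 best=320, r--
l=1 r=14: min(20,5)*13=65 best=320, r--
l=1 r=13: min(20,17)*12=204 best=320, r--
l=1 r=12: min(20,11)*11=121 best=320, r--
l=1 r=11: min(20,17)*10=170 best=320, r--
l=1 r=10: min(20,11)*9=99 best=320, r--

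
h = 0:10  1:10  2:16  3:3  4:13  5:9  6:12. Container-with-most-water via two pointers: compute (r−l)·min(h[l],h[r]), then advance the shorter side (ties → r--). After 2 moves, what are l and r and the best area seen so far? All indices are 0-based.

l=0 r=6: min(10,12)*6=60 best=60 *, l++
l=1 r=6: min(10,12)*5=50 best=60, l++

l=2, r=6, best area=60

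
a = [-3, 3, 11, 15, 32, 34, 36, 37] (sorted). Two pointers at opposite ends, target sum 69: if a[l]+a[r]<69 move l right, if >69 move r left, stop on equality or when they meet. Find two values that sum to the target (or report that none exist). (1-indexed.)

(32, 37)

[1,8] -3+37=34 <69 → l++
[2,8] 3+37=40 <69 → l++
[3,8] 11+37=48 <69 → l++
[4,8] 15+37=52 <69 → l++
[5,8] 32+37=69 → found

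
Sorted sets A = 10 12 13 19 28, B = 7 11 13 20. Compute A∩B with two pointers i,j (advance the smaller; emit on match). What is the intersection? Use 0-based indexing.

[i=0,j=0] 10>7 → j++
[i=0,j=1] 10<11 → i++
[i=1,j=1] 12>11 → j++
[i=1,j=2] 12<13 → i++
[i=2,j=2] 13==13 emit → i++,j++
[i=3,j=3] 19<20 → i++
[i=4,j=3] 28>20 → j++

intersection = [13]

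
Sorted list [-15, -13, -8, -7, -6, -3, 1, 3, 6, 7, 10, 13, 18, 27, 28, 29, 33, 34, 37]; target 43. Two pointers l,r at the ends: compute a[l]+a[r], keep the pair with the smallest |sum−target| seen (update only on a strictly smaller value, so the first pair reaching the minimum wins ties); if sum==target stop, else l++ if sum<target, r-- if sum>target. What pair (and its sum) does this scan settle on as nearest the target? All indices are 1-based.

[1,19] -15+37=22 d=21 * → l++
[2,19] -13+37=24 d=19 * → l++
[3,19] -8+37=29 d=14 * → l++
[4,19] -7+37=30 d=13 * → l++
[5,19] -6+37=31 d=12 * → l++
[6,19] -3+37=34 d=9 * → l++
[7,19] 1+37=38 d=5 * → l++
[8,19] 3+37=40 d=3 * → l++
[9,19] 6+37=43 d=0 * → stop

pair (6, 37) with sum 43 (|Δ|=0)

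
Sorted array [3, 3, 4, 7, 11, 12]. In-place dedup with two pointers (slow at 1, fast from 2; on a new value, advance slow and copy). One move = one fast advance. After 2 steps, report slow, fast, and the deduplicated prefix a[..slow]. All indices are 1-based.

slow=2, fast=4, prefix=[3, 4]

(s=1,f=2) a[fast]=3=a[slow] dup → fast++
(s=1,f=3) a[fast]=4≠a[slow]=3 write a[2]=4 → slow++,fast++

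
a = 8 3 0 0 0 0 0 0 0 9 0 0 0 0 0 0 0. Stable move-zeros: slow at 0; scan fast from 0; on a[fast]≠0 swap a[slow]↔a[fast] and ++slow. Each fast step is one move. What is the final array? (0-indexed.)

(s=0,f=0) a[fast]=8≠0 swap→a[0]=8 → slow++,fast++
(s=1,f=1) a[fast]=3≠0 swap→a[1]=3 → slow++,fast++
(s=2,f=2) a[fast]=0 → fast++
(s=2,f=3) a[fast]=0 → fast++
(s=2,f=4) a[fast]=0 → fast++
(s=2,f=5) a[fast]=0 → fast++
(s=2,f=6) a[fast]=0 → fast++
(s=2,f=7) a[fast]=0 → fast++
(s=2,f=8) a[fast]=0 → fast++
(s=2,f=9) a[fast]=9≠0 swap→a[2]=9 → slow++,fast++
(s=3,f=10) a[fast]=0 → fast++
(s=3,f=11) a[fast]=0 → fast++
(s=3,f=12) a[fast]=0 → fast++
(s=3,f=13) a[fast]=0 → fast++
(s=3,f=14) a[fast]=0 → fast++
(s=3,f=15) a[fast]=0 → fast++
(s=3,f=16) a[fast]=0 → fast++

[8, 3, 9, 0, 0, 0, 0, 0, 0, 0, 0, 0, 0, 0, 0, 0, 0]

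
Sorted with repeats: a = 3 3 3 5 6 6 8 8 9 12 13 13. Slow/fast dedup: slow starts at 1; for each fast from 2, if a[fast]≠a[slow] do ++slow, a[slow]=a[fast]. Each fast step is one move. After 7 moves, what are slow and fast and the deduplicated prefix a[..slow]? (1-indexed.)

(s=1,f=2) a[fast]=3=a[slow] dup → fast++
(s=1,f=3) a[fast]=3=a[slow] dup → fast++
(s=1,f=4) a[fast]=5≠a[slow]=3 write a[2]=5 → slow++,fast++
(s=2,f=5) a[fast]=6≠a[slow]=5 write a[3]=6 → slow++,fast++
(s=3,f=6) a[fast]=6=a[slow] dup → fast++
(s=3,f=7) a[fast]=8≠a[slow]=6 write a[4]=8 → slow++,fast++
(s=4,f=8) a[fast]=8=a[slow] dup → fast++

slow=4, fast=9, prefix=[3, 5, 6, 8]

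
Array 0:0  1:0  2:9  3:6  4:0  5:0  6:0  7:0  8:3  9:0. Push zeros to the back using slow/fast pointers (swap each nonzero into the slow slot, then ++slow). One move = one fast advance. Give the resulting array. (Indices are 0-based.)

slow=0 fast=0: a[fast]=0, fast++
slow=0 fast=1: a[fast]=0, fast++
slow=0 fast=2: a[fast]=9≠0 swap→a[0]=9, slow++,fast++
slow=1 fast=3: a[fast]=6≠0 swap→a[1]=6, slow++,fast++
slow=2 fast=4: a[fast]=0, fast++
slow=2 fast=5: a[fast]=0, fast++
slow=2 fast=6: a[fast]=0, fast++
slow=2 fast=7: a[fast]=0, fast++
slow=2 fast=8: a[fast]=3≠0 swap→a[2]=3, slow++,fast++
slow=3 fast=9: a[fast]=0, fast++

[9, 6, 3, 0, 0, 0, 0, 0, 0, 0]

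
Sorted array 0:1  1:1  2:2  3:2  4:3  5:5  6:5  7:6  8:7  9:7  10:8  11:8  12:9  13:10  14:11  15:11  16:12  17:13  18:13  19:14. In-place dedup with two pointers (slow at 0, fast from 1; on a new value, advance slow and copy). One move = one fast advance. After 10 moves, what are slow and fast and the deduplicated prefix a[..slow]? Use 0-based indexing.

slow=6, fast=11, prefix=[1, 2, 3, 5, 6, 7, 8]

slow=0 fast=1: a[fast]=1=a[slow] dup, fast++
slow=0 fast=2: a[fast]=2≠a[slow]=1 write a[1]=2, slow++,fast++
slow=1 fast=3: a[fast]=2=a[slow] dup, fast++
slow=1 fast=4: a[fast]=3≠a[slow]=2 write a[2]=3, slow++,fast++
slow=2 fast=5: a[fast]=5≠a[slow]=3 write a[3]=5, slow++,fast++
slow=3 fast=6: a[fast]=5=a[slow] dup, fast++
slow=3 fast=7: a[fast]=6≠a[slow]=5 write a[4]=6, slow++,fast++
slow=4 fast=8: a[fast]=7≠a[slow]=6 write a[5]=7, slow++,fast++
slow=5 fast=9: a[fast]=7=a[slow] dup, fast++
slow=5 fast=10: a[fast]=8≠a[slow]=7 write a[6]=8, slow++,fast++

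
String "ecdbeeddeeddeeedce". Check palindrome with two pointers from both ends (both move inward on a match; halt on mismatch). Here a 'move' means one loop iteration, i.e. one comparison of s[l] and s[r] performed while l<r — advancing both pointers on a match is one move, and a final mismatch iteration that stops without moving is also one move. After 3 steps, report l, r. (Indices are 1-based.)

l=4, r=15

[1,18] 'e'=='e' → l++,r--
[2,17] 'c'=='c' → l++,r--
[3,16] 'd'=='d' → l++,r--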